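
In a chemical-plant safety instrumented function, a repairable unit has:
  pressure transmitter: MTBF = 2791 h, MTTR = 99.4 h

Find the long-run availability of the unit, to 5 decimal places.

A(pressure transmitter) = MTBF/(MTBF+MTTR) = 2791/(2791+99.4) = 0.96561

0.96561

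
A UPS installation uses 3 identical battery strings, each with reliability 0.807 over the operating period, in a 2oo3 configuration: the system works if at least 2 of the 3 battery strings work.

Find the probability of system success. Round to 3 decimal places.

0.903

R = Σ_{i=2}^{3} C(3,i) p^i (1−p)^{3−i} with p = 0.807
C(3,2)·0.807^2·0.193^1 = 0.37707
C(3,3)·0.807^3·0.193^0 = 0.52556
Sum = 0.903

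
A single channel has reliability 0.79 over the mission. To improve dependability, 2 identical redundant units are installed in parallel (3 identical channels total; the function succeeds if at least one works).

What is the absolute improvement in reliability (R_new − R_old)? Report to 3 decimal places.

0.201

R_before = 0.79
R_after = 1 − (1 − 0.79)^3 = 0.991
ΔR = 0.991 − 0.79 = 0.201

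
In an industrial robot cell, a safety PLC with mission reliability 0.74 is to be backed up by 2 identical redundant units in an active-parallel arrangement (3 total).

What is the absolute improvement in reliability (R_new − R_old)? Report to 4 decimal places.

0.2424

R_before = 0.74
R_after = 1 − (1 − 0.74)^3 = 0.9824
ΔR = 0.9824 − 0.74 = 0.2424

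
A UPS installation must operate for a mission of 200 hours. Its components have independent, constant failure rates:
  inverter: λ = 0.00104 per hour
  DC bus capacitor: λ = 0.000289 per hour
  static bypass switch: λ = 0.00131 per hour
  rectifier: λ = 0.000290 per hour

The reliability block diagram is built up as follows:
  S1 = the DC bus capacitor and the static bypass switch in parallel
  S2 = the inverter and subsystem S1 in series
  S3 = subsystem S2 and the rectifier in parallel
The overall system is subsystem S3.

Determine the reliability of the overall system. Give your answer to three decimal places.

R(inverter) = exp(−0.00104 × 200) = 0.81221
R(DC bus capacitor) = exp(−0.000289 × 200) = 0.94384
R(static bypass switch) = exp(−0.00131 × 200) = 0.76951
R(rectifier) = exp(−0.000290 × 200) = 0.94365
Parallel (DC bus capacitor and static bypass switch): 1 − (1 − 0.94384)(1 − 0.76951) = 0.98706
Series (inverter and [0.98706]): 0.81221 × 0.98706 = 0.80170
Parallel ([0.80170] and rectifier): 1 − (1 − 0.80170)(1 − 0.94365) = 0.989

0.989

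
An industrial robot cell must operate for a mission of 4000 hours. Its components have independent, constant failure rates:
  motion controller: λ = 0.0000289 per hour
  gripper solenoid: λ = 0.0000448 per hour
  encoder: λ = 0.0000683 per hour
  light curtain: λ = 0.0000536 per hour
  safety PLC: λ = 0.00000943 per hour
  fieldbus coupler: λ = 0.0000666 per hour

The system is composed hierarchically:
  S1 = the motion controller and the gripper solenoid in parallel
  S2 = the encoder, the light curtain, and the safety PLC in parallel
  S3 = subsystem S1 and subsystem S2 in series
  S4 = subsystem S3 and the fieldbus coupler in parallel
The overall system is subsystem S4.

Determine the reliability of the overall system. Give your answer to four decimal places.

R(motion controller) = exp(−0.0000289 × 4000) = 0.890831
R(gripper solenoid) = exp(−0.0000448 × 4000) = 0.835939
R(encoder) = exp(−0.0000683 × 4000) = 0.760941
R(light curtain) = exp(−0.0000536 × 4000) = 0.807026
R(safety PLC) = exp(−0.00000943 × 4000) = 0.962983
R(fieldbus coupler) = exp(−0.0000666 × 4000) = 0.766133
Parallel (motion controller and gripper solenoid): 1 − (1 − 0.890831)(1 − 0.835939) = 0.982090
Parallel (encoder, light curtain, and safety PLC): 1 − (1 − 0.760941)(1 − 0.807026)(1 − 0.962983) = 0.998292
Series ([0.982090] and [0.998292]): 0.982090 × 0.998292 = 0.980413
Parallel ([0.980413] and fieldbus coupler): 1 − (1 − 0.980413)(1 − 0.766133) = 0.9954

0.9954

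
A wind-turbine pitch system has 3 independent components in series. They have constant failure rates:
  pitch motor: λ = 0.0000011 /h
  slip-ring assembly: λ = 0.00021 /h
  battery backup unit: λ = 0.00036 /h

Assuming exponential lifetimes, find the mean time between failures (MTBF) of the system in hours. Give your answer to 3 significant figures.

1750

Series of exponential components: λ_sys = Σ λ_i
λ_sys = 0.0000011 + 0.00021 + 0.00036 = 5.7110e-04 /h
MTBF = 1 / λ_sys = 1750 h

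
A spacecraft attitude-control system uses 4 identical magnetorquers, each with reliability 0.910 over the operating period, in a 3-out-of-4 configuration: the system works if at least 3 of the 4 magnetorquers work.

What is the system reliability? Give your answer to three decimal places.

0.957

R = Σ_{i=3}^{4} C(4,i) p^i (1−p)^{4−i} with p = 0.910
C(4,3)·0.910^3·0.090^1 = 0.27129
C(4,4)·0.910^4·0.090^0 = 0.68575
Sum = 0.957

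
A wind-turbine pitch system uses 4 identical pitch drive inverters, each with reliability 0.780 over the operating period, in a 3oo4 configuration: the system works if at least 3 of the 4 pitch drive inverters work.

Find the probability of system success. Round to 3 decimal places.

R = Σ_{i=3}^{4} C(4,i) p^i (1−p)^{4−i} with p = 0.780
C(4,3)·0.780^3·0.220^1 = 0.41761
C(4,4)·0.780^4·0.220^0 = 0.37015
Sum = 0.788

0.788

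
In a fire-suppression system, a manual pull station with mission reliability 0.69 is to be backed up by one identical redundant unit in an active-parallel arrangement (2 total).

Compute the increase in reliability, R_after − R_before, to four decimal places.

R_before = 0.69
R_after = 1 − (1 − 0.69)^2 = 0.9039
ΔR = 0.9039 − 0.69 = 0.2139

0.2139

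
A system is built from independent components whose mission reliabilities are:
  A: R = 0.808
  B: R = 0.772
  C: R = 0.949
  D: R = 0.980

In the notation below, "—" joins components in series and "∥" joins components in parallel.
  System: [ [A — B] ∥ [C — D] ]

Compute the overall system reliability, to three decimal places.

0.974

Series (A and B): 0.80800 × 0.77200 = 0.62378
Series (C and D): 0.94900 × 0.98000 = 0.93002
Parallel ([0.62378] and [0.93002]): 1 − (1 − 0.62378)(1 − 0.93002) = 0.974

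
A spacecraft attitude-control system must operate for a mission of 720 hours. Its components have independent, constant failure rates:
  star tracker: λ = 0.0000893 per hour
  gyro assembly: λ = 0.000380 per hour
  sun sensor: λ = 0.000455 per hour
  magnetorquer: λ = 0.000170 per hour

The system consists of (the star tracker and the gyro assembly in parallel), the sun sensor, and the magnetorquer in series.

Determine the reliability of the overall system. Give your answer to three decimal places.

0.628

R(star tracker) = exp(−0.0000893 × 720) = 0.93773
R(gyro assembly) = exp(−0.000380 × 720) = 0.76064
R(sun sensor) = exp(−0.000455 × 720) = 0.72065
R(magnetorquer) = exp(−0.000170 × 720) = 0.88479
Parallel (star tracker and gyro assembly): 1 − (1 − 0.93773)(1 − 0.76064) = 0.98510
Series ([0.98510], sun sensor, and magnetorquer): 0.98510 × 0.72065 × 0.88479 = 0.628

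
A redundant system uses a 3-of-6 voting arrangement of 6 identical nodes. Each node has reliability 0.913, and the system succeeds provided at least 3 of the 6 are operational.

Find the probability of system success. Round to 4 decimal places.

R = Σ_{i=3}^{6} C(6,i) p^i (1−p)^{6−i} with p = 0.913
C(6,3)·0.913^3·0.087^3 = 0.010023
C(6,4)·0.913^4·0.087^2 = 0.078888
C(6,5)·0.913^5·0.087^1 = 0.331150
C(6,6)·0.913^6·0.087^0 = 0.579195
Sum = 0.9993

0.9993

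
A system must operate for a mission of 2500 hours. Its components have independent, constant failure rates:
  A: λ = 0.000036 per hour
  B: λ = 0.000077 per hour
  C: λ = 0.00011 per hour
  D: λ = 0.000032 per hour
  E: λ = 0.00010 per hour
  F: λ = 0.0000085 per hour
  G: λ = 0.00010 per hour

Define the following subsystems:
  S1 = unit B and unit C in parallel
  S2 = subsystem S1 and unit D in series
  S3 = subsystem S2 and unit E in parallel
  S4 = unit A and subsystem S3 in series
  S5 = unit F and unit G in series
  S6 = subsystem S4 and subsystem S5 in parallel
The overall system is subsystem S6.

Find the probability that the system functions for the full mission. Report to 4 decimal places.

R(A) = exp(−0.000036 × 2500) = 0.913931
R(B) = exp(−0.000077 × 2500) = 0.824894
R(C) = exp(−0.00011 × 2500) = 0.759572
R(D) = exp(−0.000032 × 2500) = 0.923116
R(E) = exp(−0.00010 × 2500) = 0.778801
R(F) = exp(−0.0000085 × 2500) = 0.978974
R(G) = exp(−0.00010 × 2500) = 0.778801
Parallel (B and C): 1 − (1 − 0.824894)(1 − 0.759572) = 0.957900
Series ([0.957900] and D): 0.957900 × 0.923116 = 0.884253
Parallel ([0.884253] and E): 1 − (1 − 0.884253)(1 − 0.778801) = 0.974397
Series (A and [0.974397]): 0.913931 × 0.974397 = 0.890532
Series (F and G): 0.978974 × 0.778801 = 0.762426
Parallel ([0.890532] and [0.762426]): 1 − (1 − 0.890532)(1 − 0.762426) = 0.9740

0.9740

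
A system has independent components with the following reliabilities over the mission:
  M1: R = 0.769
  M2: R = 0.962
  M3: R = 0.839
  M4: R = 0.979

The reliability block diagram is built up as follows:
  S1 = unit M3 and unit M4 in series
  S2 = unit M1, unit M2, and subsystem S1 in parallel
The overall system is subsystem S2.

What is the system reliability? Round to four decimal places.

Series (M3 and M4): 0.839000 × 0.979000 = 0.821381
Parallel (M1, M2, and [0.821381]): 1 − (1 − 0.769000)(1 − 0.962000)(1 − 0.821381) = 0.9984

0.9984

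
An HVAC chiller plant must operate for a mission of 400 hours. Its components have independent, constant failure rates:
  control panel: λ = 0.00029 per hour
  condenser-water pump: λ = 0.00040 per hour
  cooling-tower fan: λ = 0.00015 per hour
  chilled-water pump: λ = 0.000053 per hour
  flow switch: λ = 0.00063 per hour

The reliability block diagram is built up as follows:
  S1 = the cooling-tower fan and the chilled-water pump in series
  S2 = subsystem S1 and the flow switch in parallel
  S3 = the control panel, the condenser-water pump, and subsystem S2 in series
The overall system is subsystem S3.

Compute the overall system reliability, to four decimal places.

0.7456

R(control panel) = exp(−0.00029 × 400) = 0.890475
R(condenser-water pump) = exp(−0.00040 × 400) = 0.852144
R(cooling-tower fan) = exp(−0.00015 × 400) = 0.941765
R(chilled-water pump) = exp(−0.000053 × 400) = 0.979023
R(flow switch) = exp(−0.00063 × 400) = 0.777245
Series (cooling-tower fan and chilled-water pump): 0.941765 × 0.979023 = 0.922010
Parallel ([0.922010] and flow switch): 1 − (1 − 0.922010)(1 − 0.777245) = 0.982627
Series (control panel, condenser-water pump, and [0.982627]): 0.890475 × 0.852144 × 0.982627 = 0.7456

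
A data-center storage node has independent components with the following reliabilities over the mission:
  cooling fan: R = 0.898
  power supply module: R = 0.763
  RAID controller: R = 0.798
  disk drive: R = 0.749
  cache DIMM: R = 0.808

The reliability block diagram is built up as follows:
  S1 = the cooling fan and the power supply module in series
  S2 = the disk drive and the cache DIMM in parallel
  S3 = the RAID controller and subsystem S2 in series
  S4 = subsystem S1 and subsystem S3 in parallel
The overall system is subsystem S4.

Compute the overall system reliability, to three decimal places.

0.924

Series (cooling fan and power supply module): 0.89800 × 0.76300 = 0.68517
Parallel (disk drive and cache DIMM): 1 − (1 − 0.74900)(1 − 0.80800) = 0.95181
Series (RAID controller and [0.95181]): 0.79800 × 0.95181 = 0.75954
Parallel ([0.68517] and [0.75954]): 1 − (1 − 0.68517)(1 − 0.75954) = 0.924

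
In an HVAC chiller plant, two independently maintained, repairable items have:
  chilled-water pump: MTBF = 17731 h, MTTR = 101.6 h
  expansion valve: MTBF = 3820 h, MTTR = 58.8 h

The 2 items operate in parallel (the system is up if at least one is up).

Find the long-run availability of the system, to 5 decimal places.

A(chilled-water pump) = MTBF/(MTBF+MTTR) = 17731/(17731+101.6) = 0.994303
A(expansion valve) = MTBF/(MTBF+MTTR) = 3820/(3820+58.8) = 0.984841
Parallel availability: 1 − (1 − 0.994303)(1 − 0.984841) = 0.99991

0.99991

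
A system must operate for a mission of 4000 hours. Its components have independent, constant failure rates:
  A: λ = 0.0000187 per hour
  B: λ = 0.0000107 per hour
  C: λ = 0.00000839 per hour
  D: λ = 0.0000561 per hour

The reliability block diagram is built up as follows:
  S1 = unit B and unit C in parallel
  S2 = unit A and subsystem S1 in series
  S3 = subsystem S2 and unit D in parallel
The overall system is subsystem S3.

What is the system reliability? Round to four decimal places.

0.9853

R(A) = exp(−0.0000187 × 4000) = 0.927929
R(B) = exp(−0.0000107 × 4000) = 0.958103
R(C) = exp(−0.00000839 × 4000) = 0.966997
R(D) = exp(−0.0000561 × 4000) = 0.798995
Parallel (B and C): 1 − (1 − 0.958103)(1 − 0.966997) = 0.998617
Series (A and [0.998617]): 0.927929 × 0.998617 = 0.926646
Parallel ([0.926646] and D): 1 − (1 − 0.926646)(1 − 0.798995) = 0.9853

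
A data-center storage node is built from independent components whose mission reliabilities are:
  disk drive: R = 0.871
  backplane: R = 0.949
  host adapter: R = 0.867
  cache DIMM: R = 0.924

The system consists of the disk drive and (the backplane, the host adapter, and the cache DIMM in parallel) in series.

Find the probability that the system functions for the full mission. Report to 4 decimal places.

Parallel (backplane, host adapter, and cache DIMM): 1 − (1 − 0.949000)(1 − 0.867000)(1 − 0.924000) = 0.999484
Series (disk drive and [0.999484]): 0.871000 × 0.999484 = 0.8706

0.8706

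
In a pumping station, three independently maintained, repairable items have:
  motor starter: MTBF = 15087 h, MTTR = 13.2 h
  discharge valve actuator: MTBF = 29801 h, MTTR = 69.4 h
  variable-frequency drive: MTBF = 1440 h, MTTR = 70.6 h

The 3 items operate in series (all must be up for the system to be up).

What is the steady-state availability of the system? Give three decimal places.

0.950

A(motor starter) = MTBF/(MTBF+MTTR) = 15087/(15087+13.2) = 0.999126
A(discharge valve actuator) = MTBF/(MTBF+MTTR) = 29801/(29801+69.4) = 0.997677
A(variable-frequency drive) = MTBF/(MTBF+MTTR) = 1440/(1440+70.6) = 0.953264
Series availability: 0.999126 × 0.997677 × 0.953264 = 0.950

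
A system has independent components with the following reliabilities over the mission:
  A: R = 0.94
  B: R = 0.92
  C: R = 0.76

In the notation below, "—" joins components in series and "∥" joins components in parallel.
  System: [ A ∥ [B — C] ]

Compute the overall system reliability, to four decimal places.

Series (B and C): 0.920000 × 0.760000 = 0.699200
Parallel (A and [0.699200]): 1 − (1 − 0.940000)(1 − 0.699200) = 0.9820

0.9820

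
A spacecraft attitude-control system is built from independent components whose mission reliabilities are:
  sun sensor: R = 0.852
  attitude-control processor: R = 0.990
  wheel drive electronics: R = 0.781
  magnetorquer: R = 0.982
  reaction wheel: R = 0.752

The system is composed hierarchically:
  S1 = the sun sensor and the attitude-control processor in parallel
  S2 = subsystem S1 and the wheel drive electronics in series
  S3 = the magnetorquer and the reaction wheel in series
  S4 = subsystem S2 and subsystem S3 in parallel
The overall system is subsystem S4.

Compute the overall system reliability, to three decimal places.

Parallel (sun sensor and attitude-control processor): 1 − (1 − 0.85200)(1 − 0.99000) = 0.99852
Series ([0.99852] and wheel drive electronics): 0.99852 × 0.78100 = 0.77984
Series (magnetorquer and reaction wheel): 0.98200 × 0.75200 = 0.73846
Parallel ([0.77984] and [0.73846]): 1 − (1 − 0.77984)(1 − 0.73846) = 0.942

0.942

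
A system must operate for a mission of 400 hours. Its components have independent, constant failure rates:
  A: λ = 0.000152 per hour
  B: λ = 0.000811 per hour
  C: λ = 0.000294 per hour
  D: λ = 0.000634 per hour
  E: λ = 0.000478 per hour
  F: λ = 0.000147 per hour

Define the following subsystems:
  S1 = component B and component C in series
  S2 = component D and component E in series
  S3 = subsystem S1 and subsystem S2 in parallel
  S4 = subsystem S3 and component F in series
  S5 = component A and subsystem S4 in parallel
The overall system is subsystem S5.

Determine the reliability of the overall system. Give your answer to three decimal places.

0.989

R(A) = exp(−0.000152 × 400) = 0.94101
R(B) = exp(−0.000811 × 400) = 0.72296
R(C) = exp(−0.000294 × 400) = 0.88905
R(D) = exp(−0.000634 × 400) = 0.77600
R(E) = exp(−0.000478 × 400) = 0.82597
R(F) = exp(−0.000147 × 400) = 0.94290
Series (B and C): 0.72296 × 0.88905 = 0.64275
Series (D and E): 0.77600 × 0.82597 = 0.64095
Parallel ([0.64275] and [0.64095]): 1 − (1 − 0.64275)(1 − 0.64095) = 0.87173
Series ([0.87173] and F): 0.87173 × 0.94290 = 0.82195
Parallel (A and [0.82195]): 1 − (1 − 0.94101)(1 − 0.82195) = 0.989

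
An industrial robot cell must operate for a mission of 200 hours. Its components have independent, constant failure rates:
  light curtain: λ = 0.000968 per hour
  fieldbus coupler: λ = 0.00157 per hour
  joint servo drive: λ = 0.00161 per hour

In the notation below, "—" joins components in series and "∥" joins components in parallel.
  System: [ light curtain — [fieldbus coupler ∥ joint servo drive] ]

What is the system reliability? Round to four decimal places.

0.7629

R(light curtain) = exp(−0.000968 × 200) = 0.823987
R(fieldbus coupler) = exp(−0.00157 × 200) = 0.730519
R(joint servo drive) = exp(−0.00161 × 200) = 0.724698
Parallel (fieldbus coupler and joint servo drive): 1 − (1 − 0.730519)(1 − 0.724698) = 0.925811
Series (light curtain and [0.925811]): 0.823987 × 0.925811 = 0.7629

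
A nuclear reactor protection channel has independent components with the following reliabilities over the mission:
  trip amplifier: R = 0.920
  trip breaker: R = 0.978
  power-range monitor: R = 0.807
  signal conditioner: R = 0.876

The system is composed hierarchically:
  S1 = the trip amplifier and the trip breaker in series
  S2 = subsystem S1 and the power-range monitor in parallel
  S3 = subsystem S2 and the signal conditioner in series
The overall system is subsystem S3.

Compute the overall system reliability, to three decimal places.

Series (trip amplifier and trip breaker): 0.92000 × 0.97800 = 0.89976
Parallel ([0.89976] and power-range monitor): 1 − (1 − 0.89976)(1 − 0.80700) = 0.98065
Series ([0.98065] and signal conditioner): 0.98065 × 0.87600 = 0.859

0.859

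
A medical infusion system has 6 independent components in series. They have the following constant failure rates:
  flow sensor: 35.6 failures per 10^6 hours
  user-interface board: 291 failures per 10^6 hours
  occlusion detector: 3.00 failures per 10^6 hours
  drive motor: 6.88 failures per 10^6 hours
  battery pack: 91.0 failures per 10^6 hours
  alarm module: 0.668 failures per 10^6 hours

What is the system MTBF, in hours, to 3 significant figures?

Series of exponential components: λ_sys = Σ λ_i
λ_sys = 0.0000356 + 0.000291 + 0.00000300 + 0.00000688 + 0.0000910 + 0.000000668 = 4.2815e-04 /h
MTBF = 1 / λ_sys = 2340 h

2340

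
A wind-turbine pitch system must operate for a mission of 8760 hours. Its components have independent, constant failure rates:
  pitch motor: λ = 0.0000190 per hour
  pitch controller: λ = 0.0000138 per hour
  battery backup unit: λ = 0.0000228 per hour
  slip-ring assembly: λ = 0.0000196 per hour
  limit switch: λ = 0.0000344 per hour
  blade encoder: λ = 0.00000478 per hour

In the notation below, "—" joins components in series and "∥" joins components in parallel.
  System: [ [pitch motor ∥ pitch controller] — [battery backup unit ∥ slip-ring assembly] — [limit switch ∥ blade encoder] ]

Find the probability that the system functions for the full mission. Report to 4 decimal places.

0.9443

R(pitch motor) = exp(−0.0000190 × 8760) = 0.846674
R(pitch controller) = exp(−0.0000138 × 8760) = 0.886133
R(battery backup unit) = exp(−0.0000228 × 8760) = 0.818953
R(slip-ring assembly) = exp(−0.0000196 × 8760) = 0.842235
R(limit switch) = exp(−0.0000344 × 8760) = 0.739823
R(blade encoder) = exp(−0.00000478 × 8760) = 0.958992
Parallel (pitch motor and pitch controller): 1 − (1 − 0.846674)(1 − 0.886133) = 0.982541
Parallel (battery backup unit and slip-ring assembly): 1 − (1 − 0.818953)(1 − 0.842235) = 0.971437
Parallel (limit switch and blade encoder): 1 − (1 − 0.739823)(1 − 0.958992) = 0.989331
Series ([0.982541], [0.971437], and [0.989331]): 0.982541 × 0.971437 × 0.989331 = 0.9443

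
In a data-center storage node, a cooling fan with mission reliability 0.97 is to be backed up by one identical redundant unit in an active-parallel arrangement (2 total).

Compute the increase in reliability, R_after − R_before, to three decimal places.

R_before = 0.97
R_after = 1 − (1 − 0.97)^2 = 0.999
ΔR = 0.999 − 0.97 = 0.029

0.029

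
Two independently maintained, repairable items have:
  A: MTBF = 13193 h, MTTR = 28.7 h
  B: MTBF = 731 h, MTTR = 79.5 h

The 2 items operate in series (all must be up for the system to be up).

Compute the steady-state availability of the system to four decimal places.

0.9000

A(A) = MTBF/(MTBF+MTTR) = 13193/(13193+28.7) = 0.997829
A(B) = MTBF/(MTBF+MTTR) = 731/(731+79.5) = 0.901912
Series availability: 0.997829 × 0.901912 = 0.9000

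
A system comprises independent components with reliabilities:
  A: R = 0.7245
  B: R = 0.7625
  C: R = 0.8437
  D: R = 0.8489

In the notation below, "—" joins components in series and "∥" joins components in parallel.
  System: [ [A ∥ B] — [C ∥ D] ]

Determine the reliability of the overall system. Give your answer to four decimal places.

0.9125

Parallel (A and B): 1 − (1 − 0.724500)(1 − 0.762500) = 0.934569
Parallel (C and D): 1 − (1 − 0.843700)(1 − 0.848900) = 0.976383
Series ([0.934569] and [0.976383]): 0.934569 × 0.976383 = 0.9125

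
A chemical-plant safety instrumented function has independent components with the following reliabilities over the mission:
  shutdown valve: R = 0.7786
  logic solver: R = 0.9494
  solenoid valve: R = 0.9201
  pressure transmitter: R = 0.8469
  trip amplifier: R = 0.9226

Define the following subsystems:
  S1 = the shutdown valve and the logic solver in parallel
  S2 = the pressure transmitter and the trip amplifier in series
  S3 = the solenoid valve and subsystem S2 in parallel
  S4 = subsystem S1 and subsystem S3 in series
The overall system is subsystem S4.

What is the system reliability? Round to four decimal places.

0.9715

Parallel (shutdown valve and logic solver): 1 − (1 − 0.778600)(1 − 0.949400) = 0.988797
Series (pressure transmitter and trip amplifier): 0.846900 × 0.922600 = 0.781350
Parallel (solenoid valve and [0.781350]): 1 − (1 − 0.920100)(1 − 0.781350) = 0.982530
Series ([0.988797] and [0.982530]): 0.988797 × 0.982530 = 0.9715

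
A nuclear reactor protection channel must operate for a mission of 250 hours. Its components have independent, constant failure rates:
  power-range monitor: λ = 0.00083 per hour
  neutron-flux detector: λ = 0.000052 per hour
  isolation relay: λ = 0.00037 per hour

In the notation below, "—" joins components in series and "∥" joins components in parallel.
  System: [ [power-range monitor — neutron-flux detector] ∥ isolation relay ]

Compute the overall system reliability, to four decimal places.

0.9825

R(power-range monitor) = exp(−0.00083 × 250) = 0.812613
R(neutron-flux detector) = exp(−0.000052 × 250) = 0.987084
R(isolation relay) = exp(−0.00037 × 250) = 0.911649
Series (power-range monitor and neutron-flux detector): 0.812613 × 0.987084 = 0.802117
Parallel ([0.802117] and isolation relay): 1 − (1 − 0.802117)(1 − 0.911649) = 0.9825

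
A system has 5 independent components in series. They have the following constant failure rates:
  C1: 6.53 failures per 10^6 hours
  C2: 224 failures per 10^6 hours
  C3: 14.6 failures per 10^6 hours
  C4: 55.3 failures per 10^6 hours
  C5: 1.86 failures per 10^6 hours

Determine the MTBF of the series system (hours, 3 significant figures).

3310

Series of exponential components: λ_sys = Σ λ_i
λ_sys = 0.00000653 + 0.000224 + 0.0000146 + 0.0000553 + 0.00000186 = 3.0229e-04 /h
MTBF = 1 / λ_sys = 3310 h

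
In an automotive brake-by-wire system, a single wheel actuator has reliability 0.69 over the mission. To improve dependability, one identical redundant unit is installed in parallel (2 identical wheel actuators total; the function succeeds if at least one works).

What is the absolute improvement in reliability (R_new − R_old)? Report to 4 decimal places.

0.2139

R_before = 0.69
R_after = 1 − (1 − 0.69)^2 = 0.9039
ΔR = 0.9039 − 0.69 = 0.2139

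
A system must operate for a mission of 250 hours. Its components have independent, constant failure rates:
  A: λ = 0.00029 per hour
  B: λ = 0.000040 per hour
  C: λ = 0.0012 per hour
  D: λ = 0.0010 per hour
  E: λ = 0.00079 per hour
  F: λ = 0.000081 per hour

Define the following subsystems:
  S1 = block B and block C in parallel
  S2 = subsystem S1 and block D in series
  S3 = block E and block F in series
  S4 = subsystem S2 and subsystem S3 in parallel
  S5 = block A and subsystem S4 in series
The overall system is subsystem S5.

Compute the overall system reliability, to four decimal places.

R(A) = exp(−0.00029 × 250) = 0.930066
R(B) = exp(−0.000040 × 250) = 0.990050
R(C) = exp(−0.0012 × 250) = 0.740818
R(D) = exp(−0.0010 × 250) = 0.778801
R(E) = exp(−0.00079 × 250) = 0.820780
R(F) = exp(−0.000081 × 250) = 0.979954
Parallel (B and C): 1 − (1 − 0.990050)(1 − 0.740818) = 0.997421
Series ([0.997421] and D): 0.997421 × 0.778801 = 0.776792
Series (E and F): 0.820780 × 0.979954 = 0.804327
Parallel ([0.776792] and [0.804327]): 1 − (1 − 0.776792)(1 − 0.804327) = 0.956324
Series (A and [0.956324]): 0.930066 × 0.956324 = 0.8894

0.8894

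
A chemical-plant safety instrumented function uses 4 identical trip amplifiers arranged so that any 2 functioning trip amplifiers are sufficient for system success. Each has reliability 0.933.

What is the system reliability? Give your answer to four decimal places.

0.9989

R = Σ_{i=2}^{4} C(4,i) p^i (1−p)^{4−i} with p = 0.933
C(4,2)·0.933^2·0.067^2 = 0.023446
C(4,3)·0.933^3·0.067^1 = 0.217661
C(4,4)·0.933^4·0.067^0 = 0.757751
Sum = 0.9989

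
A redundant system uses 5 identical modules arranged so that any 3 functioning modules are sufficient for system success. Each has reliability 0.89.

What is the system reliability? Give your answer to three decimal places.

R = Σ_{i=3}^{5} C(5,i) p^i (1−p)^{5−i} with p = 0.89
C(5,3)·0.89^3·0.11^2 = 0.08530
C(5,4)·0.89^4·0.11^1 = 0.34508
C(5,5)·0.89^5·0.11^0 = 0.55841
Sum = 0.989

0.989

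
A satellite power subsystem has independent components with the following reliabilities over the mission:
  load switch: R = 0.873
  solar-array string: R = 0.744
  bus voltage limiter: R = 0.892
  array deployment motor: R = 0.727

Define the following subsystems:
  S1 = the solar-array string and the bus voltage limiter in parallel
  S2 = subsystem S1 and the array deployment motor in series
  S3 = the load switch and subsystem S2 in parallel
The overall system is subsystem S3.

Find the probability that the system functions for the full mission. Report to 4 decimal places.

Parallel (solar-array string and bus voltage limiter): 1 − (1 − 0.744000)(1 − 0.892000) = 0.972352
Series ([0.972352] and array deployment motor): 0.972352 × 0.727000 = 0.706900
Parallel (load switch and [0.706900]): 1 − (1 − 0.873000)(1 − 0.706900) = 0.9628

0.9628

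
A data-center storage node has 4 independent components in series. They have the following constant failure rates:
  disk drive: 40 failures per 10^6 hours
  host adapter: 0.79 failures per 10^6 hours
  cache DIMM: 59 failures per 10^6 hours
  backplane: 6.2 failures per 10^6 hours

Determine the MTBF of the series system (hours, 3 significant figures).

Series of exponential components: λ_sys = Σ λ_i
λ_sys = 0.000040 + 0.00000079 + 0.000059 + 0.0000062 = 1.0599e-04 /h
MTBF = 1 / λ_sys = 9430 h

9430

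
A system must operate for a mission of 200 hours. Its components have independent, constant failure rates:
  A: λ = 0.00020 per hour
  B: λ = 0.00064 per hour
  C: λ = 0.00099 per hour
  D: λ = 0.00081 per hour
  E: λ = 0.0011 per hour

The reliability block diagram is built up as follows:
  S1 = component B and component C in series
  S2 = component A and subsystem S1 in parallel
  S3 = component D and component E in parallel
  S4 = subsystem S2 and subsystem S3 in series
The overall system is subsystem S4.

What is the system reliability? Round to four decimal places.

R(A) = exp(−0.00020 × 200) = 0.960789
R(B) = exp(−0.00064 × 200) = 0.879853
R(C) = exp(−0.00099 × 200) = 0.820370
R(D) = exp(−0.00081 × 200) = 0.850441
R(E) = exp(−0.0011 × 200) = 0.802519
Series (B and C): 0.879853 × 0.820370 = 0.721805
Parallel (A and [0.721805]): 1 − (1 − 0.960789)(1 − 0.721805) = 0.989092
Parallel (D and E): 1 − (1 − 0.850441)(1 − 0.802519) = 0.970465
Series ([0.989092] and [0.970465]): 0.989092 × 0.970465 = 0.9599

0.9599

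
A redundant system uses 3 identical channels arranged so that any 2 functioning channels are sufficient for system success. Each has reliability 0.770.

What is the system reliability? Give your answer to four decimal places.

R = Σ_{i=2}^{3} C(3,i) p^i (1−p)^{3−i} with p = 0.770
C(3,2)·0.770^2·0.230^1 = 0.409101
C(3,3)·0.770^3·0.230^0 = 0.456533
Sum = 0.8656

0.8656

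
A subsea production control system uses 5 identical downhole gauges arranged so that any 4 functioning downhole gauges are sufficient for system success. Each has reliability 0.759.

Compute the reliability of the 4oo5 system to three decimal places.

0.652

R = Σ_{i=4}^{5} C(5,i) p^i (1−p)^{5−i} with p = 0.759
C(5,4)·0.759^4·0.241^1 = 0.39990
C(5,5)·0.759^5·0.241^0 = 0.25189
Sum = 0.652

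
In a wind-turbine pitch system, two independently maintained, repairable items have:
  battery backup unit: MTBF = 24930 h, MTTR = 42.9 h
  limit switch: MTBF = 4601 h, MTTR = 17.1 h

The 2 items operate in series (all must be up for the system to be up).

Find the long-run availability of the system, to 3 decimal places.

0.995

A(battery backup unit) = MTBF/(MTBF+MTTR) = 24930/(24930+42.9) = 0.998282
A(limit switch) = MTBF/(MTBF+MTTR) = 4601/(4601+17.1) = 0.996297
Series availability: 0.998282 × 0.996297 = 0.995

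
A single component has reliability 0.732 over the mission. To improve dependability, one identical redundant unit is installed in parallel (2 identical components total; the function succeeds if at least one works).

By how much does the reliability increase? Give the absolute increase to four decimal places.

R_before = 0.732
R_after = 1 − (1 − 0.732)^2 = 0.9282
ΔR = 0.9282 − 0.732 = 0.1962

0.1962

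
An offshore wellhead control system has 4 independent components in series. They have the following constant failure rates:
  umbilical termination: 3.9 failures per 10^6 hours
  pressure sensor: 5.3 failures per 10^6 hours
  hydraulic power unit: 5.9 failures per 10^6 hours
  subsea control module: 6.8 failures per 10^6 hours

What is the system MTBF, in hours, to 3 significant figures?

45700

Series of exponential components: λ_sys = Σ λ_i
λ_sys = 0.0000039 + 0.0000053 + 0.0000059 + 0.0000068 = 2.1900e-05 /h
MTBF = 1 / λ_sys = 45700 h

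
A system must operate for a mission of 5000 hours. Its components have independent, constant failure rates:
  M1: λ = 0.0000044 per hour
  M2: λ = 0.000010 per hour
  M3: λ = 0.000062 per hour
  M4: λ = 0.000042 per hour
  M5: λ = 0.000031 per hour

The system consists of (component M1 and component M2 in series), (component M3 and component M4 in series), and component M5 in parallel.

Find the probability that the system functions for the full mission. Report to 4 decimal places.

0.9960

R(M1) = exp(−0.0000044 × 5000) = 0.978240
R(M2) = exp(−0.000010 × 5000) = 0.951229
R(M3) = exp(−0.000062 × 5000) = 0.733447
R(M4) = exp(−0.000042 × 5000) = 0.810584
R(M5) = exp(−0.000031 × 5000) = 0.856415
Series (M1 and M2): 0.978240 × 0.951229 = 0.930530
Series (M3 and M4): 0.733447 × 0.810584 = 0.594520
Parallel ([0.930530], [0.594520], and M5): 1 − (1 − 0.930530)(1 − 0.594520)(1 − 0.856415) = 0.9960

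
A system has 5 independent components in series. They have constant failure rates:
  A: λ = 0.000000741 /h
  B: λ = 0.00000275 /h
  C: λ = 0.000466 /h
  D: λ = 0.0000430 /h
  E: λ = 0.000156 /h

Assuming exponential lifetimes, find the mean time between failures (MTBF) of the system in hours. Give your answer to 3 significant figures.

Series of exponential components: λ_sys = Σ λ_i
λ_sys = 0.000000741 + 0.00000275 + 0.000466 + 0.0000430 + 0.000156 = 6.6849e-04 /h
MTBF = 1 / λ_sys = 1500 h

1500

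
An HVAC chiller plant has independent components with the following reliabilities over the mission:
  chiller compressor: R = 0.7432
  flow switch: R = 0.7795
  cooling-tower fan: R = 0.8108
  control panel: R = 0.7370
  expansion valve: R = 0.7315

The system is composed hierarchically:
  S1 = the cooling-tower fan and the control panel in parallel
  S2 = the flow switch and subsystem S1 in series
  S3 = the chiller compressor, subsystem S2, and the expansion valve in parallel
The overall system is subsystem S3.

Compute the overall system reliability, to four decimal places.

0.9821

Parallel (cooling-tower fan and control panel): 1 − (1 − 0.810800)(1 − 0.737000) = 0.950240
Series (flow switch and [0.950240]): 0.779500 × 0.950240 = 0.740712
Parallel (chiller compressor, [0.740712], and expansion valve): 1 − (1 − 0.743200)(1 − 0.740712)(1 − 0.731500) = 0.9821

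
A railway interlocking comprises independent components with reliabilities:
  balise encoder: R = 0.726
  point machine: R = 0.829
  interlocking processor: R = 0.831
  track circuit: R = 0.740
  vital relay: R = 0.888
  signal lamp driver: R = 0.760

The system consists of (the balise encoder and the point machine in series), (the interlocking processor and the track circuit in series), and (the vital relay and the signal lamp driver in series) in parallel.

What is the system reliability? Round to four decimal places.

0.9502

Series (balise encoder and point machine): 0.726000 × 0.829000 = 0.601854
Series (interlocking processor and track circuit): 0.831000 × 0.740000 = 0.614940
Series (vital relay and signal lamp driver): 0.888000 × 0.760000 = 0.674880
Parallel ([0.601854], [0.614940], and [0.674880]): 1 − (1 − 0.601854)(1 − 0.614940)(1 − 0.674880) = 0.9502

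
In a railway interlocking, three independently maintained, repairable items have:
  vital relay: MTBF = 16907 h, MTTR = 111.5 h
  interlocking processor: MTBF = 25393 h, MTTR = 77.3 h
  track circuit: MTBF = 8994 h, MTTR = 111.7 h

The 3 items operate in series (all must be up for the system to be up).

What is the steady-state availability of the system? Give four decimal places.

0.9783

A(vital relay) = MTBF/(MTBF+MTTR) = 16907/(16907+111.5) = 0.993448
A(interlocking processor) = MTBF/(MTBF+MTTR) = 25393/(25393+77.3) = 0.996965
A(track circuit) = MTBF/(MTBF+MTTR) = 8994/(8994+111.7) = 0.987733
Series availability: 0.993448 × 0.996965 × 0.987733 = 0.9783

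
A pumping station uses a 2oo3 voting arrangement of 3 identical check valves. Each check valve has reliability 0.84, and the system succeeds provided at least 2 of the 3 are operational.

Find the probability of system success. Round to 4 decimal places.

R = Σ_{i=2}^{3} C(3,i) p^i (1−p)^{3−i} with p = 0.84
C(3,2)·0.84^2·0.16^1 = 0.338688
C(3,3)·0.84^3·0.16^0 = 0.592704
Sum = 0.9314

0.9314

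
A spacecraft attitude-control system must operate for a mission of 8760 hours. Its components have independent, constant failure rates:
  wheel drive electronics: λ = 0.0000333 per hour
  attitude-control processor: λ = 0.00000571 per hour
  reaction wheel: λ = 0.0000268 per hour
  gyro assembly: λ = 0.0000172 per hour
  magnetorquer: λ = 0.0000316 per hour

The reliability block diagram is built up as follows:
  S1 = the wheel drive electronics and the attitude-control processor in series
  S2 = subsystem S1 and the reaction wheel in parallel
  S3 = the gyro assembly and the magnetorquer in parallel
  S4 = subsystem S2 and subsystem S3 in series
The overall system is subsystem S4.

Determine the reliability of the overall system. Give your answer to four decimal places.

R(wheel drive electronics) = exp(−0.0000333 × 8760) = 0.746987
R(attitude-control processor) = exp(−0.00000571 × 8760) = 0.951211
R(reaction wheel) = exp(−0.0000268 × 8760) = 0.790754
R(gyro assembly) = exp(−0.0000172 × 8760) = 0.860130
R(magnetorquer) = exp(−0.0000316 × 8760) = 0.758194
Series (wheel drive electronics and attitude-control processor): 0.746987 × 0.951211 = 0.710542
Parallel ([0.710542] and reaction wheel): 1 − (1 − 0.710542)(1 − 0.790754) = 0.939432
Parallel (gyro assembly and magnetorquer): 1 − (1 − 0.860130)(1 − 0.758194) = 0.966179
Series ([0.939432] and [0.966179]): 0.939432 × 0.966179 = 0.9077

0.9077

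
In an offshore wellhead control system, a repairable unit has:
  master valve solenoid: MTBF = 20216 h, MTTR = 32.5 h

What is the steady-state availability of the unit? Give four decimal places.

A(master valve solenoid) = MTBF/(MTBF+MTTR) = 20216/(20216+32.5) = 0.9984

0.9984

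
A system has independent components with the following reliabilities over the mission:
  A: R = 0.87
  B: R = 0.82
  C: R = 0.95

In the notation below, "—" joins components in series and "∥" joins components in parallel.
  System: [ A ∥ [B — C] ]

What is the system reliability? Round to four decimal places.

0.9713

Series (B and C): 0.820000 × 0.950000 = 0.779000
Parallel (A and [0.779000]): 1 − (1 − 0.870000)(1 − 0.779000) = 0.9713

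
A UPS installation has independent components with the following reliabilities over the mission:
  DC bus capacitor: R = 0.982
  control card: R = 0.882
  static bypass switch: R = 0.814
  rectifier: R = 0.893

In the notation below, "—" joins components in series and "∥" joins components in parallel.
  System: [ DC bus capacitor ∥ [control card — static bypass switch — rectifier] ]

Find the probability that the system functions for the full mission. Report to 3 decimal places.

0.994

Series (control card, static bypass switch, and rectifier): 0.88200 × 0.81400 × 0.89300 = 0.64113
Parallel (DC bus capacitor and [0.64113]): 1 − (1 − 0.98200)(1 − 0.64113) = 0.994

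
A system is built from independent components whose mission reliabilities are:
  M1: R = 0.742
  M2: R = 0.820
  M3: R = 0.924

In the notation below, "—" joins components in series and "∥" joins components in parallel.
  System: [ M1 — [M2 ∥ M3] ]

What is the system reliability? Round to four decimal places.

Parallel (M2 and M3): 1 − (1 − 0.820000)(1 − 0.924000) = 0.986320
Series (M1 and [0.986320]): 0.742000 × 0.986320 = 0.7318

0.7318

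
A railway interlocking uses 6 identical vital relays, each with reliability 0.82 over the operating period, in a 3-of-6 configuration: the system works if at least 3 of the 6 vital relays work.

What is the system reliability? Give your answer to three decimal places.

R = Σ_{i=3}^{6} C(6,i) p^i (1−p)^{6−i} with p = 0.82
C(6,3)·0.82^3·0.18^3 = 0.06431
C(6,4)·0.82^4·0.18^2 = 0.21973
C(6,5)·0.82^5·0.18^1 = 0.40040
C(6,6)·0.82^6·0.18^0 = 0.30401
Sum = 0.988

0.988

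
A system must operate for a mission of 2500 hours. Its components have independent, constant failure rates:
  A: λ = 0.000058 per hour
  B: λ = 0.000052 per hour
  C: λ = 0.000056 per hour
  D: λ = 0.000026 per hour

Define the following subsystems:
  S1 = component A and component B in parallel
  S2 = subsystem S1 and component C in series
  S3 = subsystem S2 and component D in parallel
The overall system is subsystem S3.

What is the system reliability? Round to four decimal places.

R(A) = exp(−0.000058 × 2500) = 0.865022
R(B) = exp(−0.000052 × 2500) = 0.878095
R(C) = exp(−0.000056 × 2500) = 0.869358
R(D) = exp(−0.000026 × 2500) = 0.937067
Parallel (A and B): 1 − (1 − 0.865022)(1 − 0.878095) = 0.983546
Series ([0.983546] and C): 0.983546 × 0.869358 = 0.855054
Parallel ([0.855054] and D): 1 − (1 − 0.855054)(1 − 0.937067) = 0.9909

0.9909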